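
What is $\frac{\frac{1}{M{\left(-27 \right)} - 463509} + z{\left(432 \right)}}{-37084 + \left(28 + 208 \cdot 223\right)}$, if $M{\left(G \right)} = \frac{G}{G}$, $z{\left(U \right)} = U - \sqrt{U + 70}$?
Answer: $\frac{200235455}{4323602624} - \frac{\sqrt{502}}{9328} \approx 0.04391$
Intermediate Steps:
$z{\left(U \right)} = U - \sqrt{70 + U}$
$M{\left(G \right)} = 1$
$\frac{\frac{1}{M{\left(-27 \right)} - 463509} + z{\left(432 \right)}}{-37084 + \left(28 + 208 \cdot 223\right)} = \frac{\frac{1}{1 - 463509} + \left(432 - \sqrt{70 + 432}\right)}{-37084 + \left(28 + 208 \cdot 223\right)} = \frac{\frac{1}{-463508} + \left(432 - \sqrt{502}\right)}{-37084 + \left(28 + 46384\right)} = \frac{- \frac{1}{463508} + \left(432 - \sqrt{502}\right)}{-37084 + 46412} = \frac{\frac{200235455}{463508} - \sqrt{502}}{9328} = \left(\frac{200235455}{463508} - \sqrt{502}\right) \frac{1}{9328} = \frac{200235455}{4323602624} - \frac{\sqrt{502}}{9328}$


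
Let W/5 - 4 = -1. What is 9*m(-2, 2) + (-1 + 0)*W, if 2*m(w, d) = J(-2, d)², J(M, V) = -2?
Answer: 3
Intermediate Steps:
W = 15 (W = 20 + 5*(-1) = 20 - 5 = 15)
m(w, d) = 2 (m(w, d) = (½)*(-2)² = (½)*4 = 2)
9*m(-2, 2) + (-1 + 0)*W = 9*2 + (-1 + 0)*15 = 18 - 1*15 = 18 - 15 = 3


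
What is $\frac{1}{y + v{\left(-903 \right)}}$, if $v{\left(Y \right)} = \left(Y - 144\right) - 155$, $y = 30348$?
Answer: $\frac{1}{29146} \approx 3.431 \cdot 10^{-5}$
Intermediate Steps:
$v{\left(Y \right)} = -299 + Y$ ($v{\left(Y \right)} = \left(-144 + Y\right) - 155 = -299 + Y$)
$\frac{1}{y + v{\left(-903 \right)}} = \frac{1}{30348 - 1202} = \frac{1}{29146}$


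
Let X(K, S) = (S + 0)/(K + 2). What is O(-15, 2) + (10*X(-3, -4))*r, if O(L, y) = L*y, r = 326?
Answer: 13010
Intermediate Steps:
X(K, S) = S/(2 + K)
O(-15, 2) + (10*X(-3, -4))*r = -15*2 + (10*(-4/(2 - 3)))*326 = -30 + (10*(-4/(-1)))*326 = -30 + (10*(-4*(-1)))*326 = -30 + (10*4)*326 = -30 + 40*326 = -30 + 13040 = 13010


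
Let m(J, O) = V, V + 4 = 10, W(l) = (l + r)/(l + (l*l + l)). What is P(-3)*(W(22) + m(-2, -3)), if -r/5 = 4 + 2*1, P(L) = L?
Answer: -395/22 ≈ -17.955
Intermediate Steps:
r = -30 (r = -5*(4 + 2*1) = -5*(4 + 2) = -5*6 = -30)
W(l) = (-30 + l)/(l² + 2*l) (W(l) = (l - 30)/(l + (l*l + l)) = (-30 + l)/(l + (l² + l)) = (-30 + l)/(l + (l + l²)) = (-30 + l)/(l² + 2*l))
V = 6 (V = -4 + 10 = 6)
m(J, O) = 6
P(-3)*(W(22) + m(-2, -3)) = -3*((-30 + 22)/(22*(2 + 22)) + 6) = -3*((1/22)*(-8)/24 + 6) = -3*((1/22)*(1/24)*(-8) + 6) = -3*(-1/66 + 6) = -3*395/66 = -395/22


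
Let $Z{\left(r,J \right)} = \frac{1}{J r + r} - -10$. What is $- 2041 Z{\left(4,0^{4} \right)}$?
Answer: $- \frac{83681}{4} \approx -20920.0$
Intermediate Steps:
$Z{\left(r,J \right)} = 10 + \frac{1}{r + J r}$ ($Z{\left(r,J \right)} = \frac{1}{r + J r} + 10 = 10 + \frac{1}{r + J r}$)
$- 2041 Z{\left(4,0^{4} \right)} = - 2041 \frac{1 + 10 \cdot 4 + 10 \cdot 0^{4} \cdot 4}{4 \left(1 + 0^{4}\right)} = - 2041 \frac{1 + 40 + 10 \cdot 0 \cdot 4}{4 \left(1 + 0\right)} = - 2041 \frac{1 + 40 + 0}{4 \cdot 1} = - 2041 \cdot \frac{1}{4} \cdot 1 \cdot 41 = \left(-2041\right) \frac{41}{4} = - \frac{83681}{4}$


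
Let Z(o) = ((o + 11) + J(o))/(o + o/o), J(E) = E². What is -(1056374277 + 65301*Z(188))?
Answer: -67325243932/63 ≈ -1.0687e+9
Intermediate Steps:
Z(o) = (11 + o + o²)/(1 + o) (Z(o) = ((o + 11) + o²)/(o + o/o) = ((11 + o) + o²)/(o + 1) = (11 + o + o²)/(1 + o))
-(1056374277 + 65301*Z(188)) = -(1056374277 + 65301*(11 + 188 + 188²)/(1 + 188)) = -65301/(1/(16177 + (11 + 188 + 35344)/189)) = -65301/(1/(16177 + (1/189)*35543)) = -65301/(1/(16177 + 35543/189)) = -65301/(1/(3092996/189)) = -65301/189/3092996 = -65301*3092996/189 = -67325243932/63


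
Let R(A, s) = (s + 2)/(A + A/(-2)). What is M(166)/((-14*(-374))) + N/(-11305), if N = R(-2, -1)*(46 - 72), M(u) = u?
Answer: 7313/248710 ≈ 0.029404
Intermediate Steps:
R(A, s) = 2*(2 + s)/A (R(A, s) = (2 + s)/(A + A*(-1/2)) = (2 + s)/(A - A/2) = (2 + s)/((A/2)) = (2 + s)*(2/A) = 2*(2 + s)/A)
N = 26 (N = (2*(2 - 1)/(-2))*(46 - 72) = (2*(-1/2)*1)*(-26) = -1*(-26) = 26)
M(166)/((-14*(-374))) + N/(-11305) = 166/((-14*(-374))) + 26/(-11305) = 166/5236 + 26*(-1/11305) = 166*(1/5236) - 26/11305 = 83/2618 - 26/11305 = 7313/248710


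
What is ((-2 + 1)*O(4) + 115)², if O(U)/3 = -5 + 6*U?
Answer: 3364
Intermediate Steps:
O(U) = -15 + 18*U (O(U) = 3*(-5 + 6*U) = -15 + 18*U)
((-2 + 1)*O(4) + 115)² = ((-2 + 1)*(-15 + 18*4) + 115)² = (-(-15 + 72) + 115)² = (-1*57 + 115)² = (-57 + 115)² = 58² = 3364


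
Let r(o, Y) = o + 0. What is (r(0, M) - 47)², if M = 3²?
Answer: 2209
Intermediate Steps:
M = 9
r(o, Y) = o
(r(0, M) - 47)² = (0 - 47)² = (-47)² = 2209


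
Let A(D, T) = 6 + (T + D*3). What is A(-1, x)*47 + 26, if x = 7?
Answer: 496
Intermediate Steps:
A(D, T) = 6 + T + 3*D (A(D, T) = 6 + (T + 3*D) = 6 + T + 3*D)
A(-1, x)*47 + 26 = (6 + 7 + 3*(-1))*47 + 26 = (6 + 7 - 3)*47 + 26 = 10*47 + 26 = 470 + 26 = 496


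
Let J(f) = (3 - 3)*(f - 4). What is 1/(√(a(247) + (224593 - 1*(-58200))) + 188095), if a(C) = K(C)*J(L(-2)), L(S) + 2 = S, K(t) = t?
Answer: 188095/35379446232 - √282793/35379446232 ≈ 5.3015e-6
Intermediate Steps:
L(S) = -2 + S
J(f) = 0 (J(f) = 0*(-4 + f) = 0)
a(C) = 0 (a(C) = C*0 = 0)
1/(√(a(247) + (224593 - 1*(-58200))) + 188095) = 1/(√(0 + (224593 - 1*(-58200))) + 188095) = 1/(√(0 + (224593 + 58200)) + 188095) = 1/(√(0 + 282793) + 188095) = 1/(√282793 + 188095) = 1/(188095 + √282793)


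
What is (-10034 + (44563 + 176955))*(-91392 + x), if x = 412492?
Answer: 67907512400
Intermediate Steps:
(-10034 + (44563 + 176955))*(-91392 + x) = (-10034 + (44563 + 176955))*(-91392 + 412492) = (-10034 + 221518)*321100 = 211484*321100 = 67907512400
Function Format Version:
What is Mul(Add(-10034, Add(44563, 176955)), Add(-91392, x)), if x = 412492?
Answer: 67907512400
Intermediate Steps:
Mul(Add(-10034, Add(44563, 176955)), Add(-91392, x)) = Mul(Add(-10034, Add(44563, 176955)), Add(-91392, 412492)) = Mul(Add(-10034, 221518), 321100) = Mul(211484, 321100) = 67907512400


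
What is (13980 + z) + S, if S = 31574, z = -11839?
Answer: 33715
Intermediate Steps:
(13980 + z) + S = (13980 - 11839) + 31574 = 2141 + 31574 = 33715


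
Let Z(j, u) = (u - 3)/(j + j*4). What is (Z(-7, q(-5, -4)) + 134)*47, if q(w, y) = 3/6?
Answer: 88219/14 ≈ 6301.4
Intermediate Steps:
q(w, y) = ½ (q(w, y) = 3*(⅙) = ½)
Z(j, u) = (-3 + u)/(5*j) (Z(j, u) = (-3 + u)/(j + 4*j) = (-3 + u)/((5*j)) = (-3 + u)*(1/(5*j)) = (-3 + u)/(5*j))
(Z(-7, q(-5, -4)) + 134)*47 = ((⅕)*(-3 + ½)/(-7) + 134)*47 = ((⅕)*(-⅐)*(-5/2) + 134)*47 = (1/14 + 134)*47 = (1877/14)*47 = 88219/14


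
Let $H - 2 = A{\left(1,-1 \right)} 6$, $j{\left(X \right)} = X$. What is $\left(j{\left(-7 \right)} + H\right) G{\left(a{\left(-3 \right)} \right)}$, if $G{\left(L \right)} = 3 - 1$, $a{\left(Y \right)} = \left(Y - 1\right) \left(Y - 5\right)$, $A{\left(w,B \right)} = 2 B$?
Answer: $-34$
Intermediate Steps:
$a{\left(Y \right)} = \left(-1 + Y\right) \left(-5 + Y\right)$
$G{\left(L \right)} = 2$ ($G{\left(L \right)} = 3 - 1 = 2$)
$H = -10$ ($H = 2 + 2 \left(-1\right) 6 = 2 - 12 = -10$)
$\left(j{\left(-7 \right)} + H\right) G{\left(a{\left(-3 \right)} \right)} = \left(-7 - 10\right) 2 = \left(-17\right) 2 = -34$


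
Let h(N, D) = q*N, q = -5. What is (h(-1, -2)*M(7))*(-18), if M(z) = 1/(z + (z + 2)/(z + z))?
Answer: -1260/107 ≈ -11.776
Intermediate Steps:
h(N, D) = -5*N
M(z) = 1/(z + (2 + z)/(2*z)) (M(z) = 1/(z + (2 + z)/((2*z))) = 1/(z + (2 + z)*(1/(2*z))) = 1/(z + (2 + z)/(2*z)))
(h(-1, -2)*M(7))*(-18) = ((-5*(-1))*(2*7/(2 + 7 + 2*7**2)))*(-18) = (5*(2*7/(2 + 7 + 2*49)))*(-18) = (5*(2*7/(2 + 7 + 98)))*(-18) = (5*(2*7/107))*(-18) = (5*(2*7*(1/107)))*(-18) = (5*(14/107))*(-18) = (70/107)*(-18) = -1260/107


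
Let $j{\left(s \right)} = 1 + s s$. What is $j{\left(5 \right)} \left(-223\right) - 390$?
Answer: $-6188$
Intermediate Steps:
$j{\left(s \right)} = 1 + s^{2}$
$j{\left(5 \right)} \left(-223\right) - 390 = \left(1 + 5^{2}\right) \left(-223\right) - 390 = \left(1 + 25\right) \left(-223\right) - 390 = 26 \left(-223\right) - 390 = -5798 - 390 = -6188$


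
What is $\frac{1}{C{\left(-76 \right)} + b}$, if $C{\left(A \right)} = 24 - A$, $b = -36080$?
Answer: $- \frac{1}{35980} \approx -2.7793 \cdot 10^{-5}$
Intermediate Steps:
$\frac{1}{C{\left(-76 \right)} + b} = \frac{1}{\left(24 - -76\right) - 36080} = \frac{1}{\left(24 + 76\right) - 36080} = \frac{1}{100 - 36080} = \frac{1}{-35980} = - \frac{1}{35980}$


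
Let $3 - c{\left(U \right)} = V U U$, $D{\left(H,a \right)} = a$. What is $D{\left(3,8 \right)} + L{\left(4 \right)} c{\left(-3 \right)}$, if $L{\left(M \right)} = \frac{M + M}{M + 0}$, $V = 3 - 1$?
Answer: $-22$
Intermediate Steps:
$V = 2$
$c{\left(U \right)} = 3 - 2 U^{2}$ ($c{\left(U \right)} = 3 - 2 U U = 3 - 2 U^{2}$)
$L{\left(M \right)} = 2$ ($L{\left(M \right)} = \frac{2 M}{M} = 2$)
$D{\left(3,8 \right)} + L{\left(4 \right)} c{\left(-3 \right)} = 8 + 2 \left(3 - 2 \left(-3\right)^{2}\right) = 8 + 2 \left(3 - 18\right) = 8 + 2 \left(-15\right) = 8 - 30 = -22$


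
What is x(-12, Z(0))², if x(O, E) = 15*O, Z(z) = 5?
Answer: 32400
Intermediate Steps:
x(-12, Z(0))² = (15*(-12))² = (-180)² = 32400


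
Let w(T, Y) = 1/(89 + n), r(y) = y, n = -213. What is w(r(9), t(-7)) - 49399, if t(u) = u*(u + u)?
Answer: -6125477/124 ≈ -49399.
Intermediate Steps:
t(u) = 2*u**2 (t(u) = u*(2*u) = 2*u**2)
w(T, Y) = -1/124 (w(T, Y) = 1/(89 - 213) = 1/(-124) = -1/124)
w(r(9), t(-7)) - 49399 = -1/124 - 49399 = -6125477/124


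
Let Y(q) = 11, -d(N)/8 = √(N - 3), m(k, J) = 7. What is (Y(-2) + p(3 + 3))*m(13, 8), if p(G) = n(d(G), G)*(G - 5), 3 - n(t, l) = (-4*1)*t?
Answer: 98 - 224*√3 ≈ -289.98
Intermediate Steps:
d(N) = -8*√(-3 + N) (d(N) = -8*√(N - 3) = -8*√(-3 + N))
n(t, l) = 3 + 4*t (n(t, l) = 3 - (-4*1)*t = 3 - (-4)*t = 3 + 4*t)
p(G) = (-5 + G)*(3 - 32*√(-3 + G)) (p(G) = (3 + 4*(-8*√(-3 + G)))*(G - 5) = (3 - 32*√(-3 + G))*(-5 + G) = (-5 + G)*(3 - 32*√(-3 + G)))
(Y(-2) + p(3 + 3))*m(13, 8) = (11 + (-5 + (3 + 3))*(3 - 32*√(-3 + (3 + 3))))*7 = (11 + (-5 + 6)*(3 - 32*√(-3 + 6)))*7 = (11 + 1*(3 - 32*√3))*7 = (11 + (3 - 32*√3))*7 = (14 - 32*√3)*7 = 98 - 224*√3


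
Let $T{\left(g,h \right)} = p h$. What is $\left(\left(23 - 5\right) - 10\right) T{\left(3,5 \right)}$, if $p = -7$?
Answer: $-280$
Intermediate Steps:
$T{\left(g,h \right)} = - 7 h$
$\left(\left(23 - 5\right) - 10\right) T{\left(3,5 \right)} = \left(\left(23 - 5\right) - 10\right) \left(\left(-7\right) 5\right) = \left(\left(23 - 5\right) - 10\right) \left(-35\right) = \left(18 - 10\right) \left(-35\right) = 8 \left(-35\right) = -280$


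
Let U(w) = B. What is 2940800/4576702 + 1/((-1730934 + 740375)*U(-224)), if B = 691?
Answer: 1006453903649249/1566321954642419 ≈ 0.64256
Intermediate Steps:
U(w) = 691
2940800/4576702 + 1/((-1730934 + 740375)*U(-224)) = 2940800/4576702 + 1/((-1730934 + 740375)*691) = 2940800*(1/4576702) + (1/691)/(-990559) = 1470400/2288351 - 1/990559*1/691 = 1470400/2288351 - 1/684476269 = 1006453903649249/1566321954642419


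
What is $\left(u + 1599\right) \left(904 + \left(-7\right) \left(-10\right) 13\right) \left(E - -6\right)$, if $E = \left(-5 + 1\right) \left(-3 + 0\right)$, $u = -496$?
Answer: $36015156$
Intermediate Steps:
$E = 12$ ($E = \left(-4\right) \left(-3\right) = 12$)
$\left(u + 1599\right) \left(904 + \left(-7\right) \left(-10\right) 13\right) \left(E - -6\right) = \left(-496 + 1599\right) \left(904 + \left(-7\right) \left(-10\right) 13\right) \left(12 - -6\right) = 1103 \left(904 + 70 \cdot 13\right) \left(12 + 6\right) = 1103 \left(904 + 910\right) 18 = 1103 \cdot 1814 \cdot 18 = 2000842 \cdot 18 = 36015156$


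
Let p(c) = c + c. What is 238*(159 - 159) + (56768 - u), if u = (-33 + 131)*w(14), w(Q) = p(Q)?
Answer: 54024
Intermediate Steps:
p(c) = 2*c
w(Q) = 2*Q
u = 2744 (u = (-33 + 131)*(2*14) = 98*28 = 2744)
238*(159 - 159) + (56768 - u) = 238*(159 - 159) + (56768 - 1*2744) = 238*0 + (56768 - 2744) = 0 + 54024 = 54024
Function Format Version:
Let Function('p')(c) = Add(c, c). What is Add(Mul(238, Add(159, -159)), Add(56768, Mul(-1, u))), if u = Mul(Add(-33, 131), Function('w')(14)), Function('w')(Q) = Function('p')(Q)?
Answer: 54024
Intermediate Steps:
Function('p')(c) = Mul(2, c)
Function('w')(Q) = Mul(2, Q)
u = 2744 (u = Mul(Add(-33, 131), Mul(2, 14)) = Mul(98, 28) = 2744)
Add(Mul(238, Add(159, -159)), Add(56768, Mul(-1, u))) = Add(Mul(238, Add(159, -159)), Add(56768, Mul(-1, 2744))) = Add(Mul(238, 0), Add(56768, -2744)) = Add(0, 54024) = 54024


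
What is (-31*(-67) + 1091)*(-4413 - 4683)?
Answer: -28816128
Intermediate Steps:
(-31*(-67) + 1091)*(-4413 - 4683) = (2077 + 1091)*(-9096) = 3168*(-9096) = -28816128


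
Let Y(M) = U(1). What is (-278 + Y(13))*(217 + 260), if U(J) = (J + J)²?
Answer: -130698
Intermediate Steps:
U(J) = 4*J² (U(J) = (2*J)² = 4*J²)
Y(M) = 4 (Y(M) = 4*1² = 4*1 = 4)
(-278 + Y(13))*(217 + 260) = (-278 + 4)*(217 + 260) = -274*477 = -130698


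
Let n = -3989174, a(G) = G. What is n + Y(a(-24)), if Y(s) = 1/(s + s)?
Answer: -191480353/48 ≈ -3.9892e+6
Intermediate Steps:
Y(s) = 1/(2*s)
n + Y(a(-24)) = -3989174 + (½)/(-24) = -3989174 + (½)*(-1/24) = -3989174 - 1/48 = -191480353/48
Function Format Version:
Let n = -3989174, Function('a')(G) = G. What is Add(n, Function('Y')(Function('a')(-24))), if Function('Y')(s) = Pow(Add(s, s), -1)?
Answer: Rational(-191480353, 48) ≈ -3.9892e+6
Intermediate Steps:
Function('Y')(s) = Mul(Rational(1, 2), Pow(s, -1)) (Function('Y')(s) = Pow(Mul(2, s), -1) = Mul(Rational(1, 2), Pow(s, -1)))
Add(n, Function('Y')(Function('a')(-24))) = Add(-3989174, Mul(Rational(1, 2), Pow(-24, -1))) = Add(-3989174, Mul(Rational(1, 2), Rational(-1, 24))) = Add(-3989174, Rational(-1, 48)) = Rational(-191480353, 48)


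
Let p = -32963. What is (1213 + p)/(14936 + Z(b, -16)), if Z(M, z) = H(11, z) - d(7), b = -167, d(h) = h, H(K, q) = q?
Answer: -31750/14913 ≈ -2.1290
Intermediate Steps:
Z(M, z) = -7 + z (Z(M, z) = z - 1*7 = z - 7 = -7 + z)
(1213 + p)/(14936 + Z(b, -16)) = (1213 - 32963)/(14936 + (-7 - 16)) = -31750/(14936 - 23) = -31750/14913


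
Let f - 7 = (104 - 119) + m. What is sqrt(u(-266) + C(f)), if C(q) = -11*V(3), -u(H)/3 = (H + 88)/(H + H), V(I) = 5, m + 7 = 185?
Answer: I*sqrt(3962602)/266 ≈ 7.4836*I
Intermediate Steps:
m = 178 (m = -7 + 185 = 178)
u(H) = -3*(88 + H)/(2*H) (u(H) = -3*(H + 88)/(H + H) = -3*(88 + H)/(2*H))
f = 170 (f = 7 + ((104 - 119) + 178) = 7 + (-15 + 178) = 7 + 163 = 170)
C(q) = -55 (C(q) = -11*5 = -55)
sqrt(u(-266) + C(f)) = sqrt((-3/2 - 132/(-266)) - 55) = sqrt((-3/2 - 132*(-1/266)) - 55) = sqrt((-3/2 + 66/133) - 55) = sqrt(-267/266 - 55) = sqrt(-14897/266) = I*sqrt(3962602)/266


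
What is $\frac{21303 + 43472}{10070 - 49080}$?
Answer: $- \frac{12955}{7802} \approx -1.6605$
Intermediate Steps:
$\frac{21303 + 43472}{10070 - 49080} = \frac{64775}{-39010} = 64775 \left(- \frac{1}{39010}\right) = - \frac{12955}{7802}$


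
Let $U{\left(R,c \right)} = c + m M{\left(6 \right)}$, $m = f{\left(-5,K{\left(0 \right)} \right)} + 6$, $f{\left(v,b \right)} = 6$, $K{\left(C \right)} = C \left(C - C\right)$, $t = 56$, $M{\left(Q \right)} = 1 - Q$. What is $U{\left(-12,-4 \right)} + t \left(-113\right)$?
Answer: $-6392$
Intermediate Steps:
$K{\left(C \right)} = 0$ ($K{\left(C \right)} = C 0 = 0$)
$m = 12$ ($m = 6 + 6 = 12$)
$U{\left(R,c \right)} = -60 + c$ ($U{\left(R,c \right)} = c + 12 \left(1 - 6\right) = c + 12 \left(-5\right) = c - 60 = -60 + c$)
$U{\left(-12,-4 \right)} + t \left(-113\right) = \left(-60 - 4\right) + 56 \left(-113\right) = -64 - 6328 = -6392$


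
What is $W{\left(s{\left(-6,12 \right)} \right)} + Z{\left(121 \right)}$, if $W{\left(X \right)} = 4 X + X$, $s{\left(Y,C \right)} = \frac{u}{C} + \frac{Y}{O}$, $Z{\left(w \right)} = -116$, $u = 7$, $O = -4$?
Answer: $- \frac{1267}{12} \approx -105.58$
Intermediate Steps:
$s{\left(Y,C \right)} = \frac{7}{C} - \frac{Y}{4}$ ($s{\left(Y,C \right)} = \frac{7}{C} + \frac{Y}{-4} = \frac{7}{C} + Y \left(- \frac{1}{4}\right) = \frac{7}{C} - \frac{Y}{4}$)
$W{\left(X \right)} = 5 X$
$W{\left(s{\left(-6,12 \right)} \right)} + Z{\left(121 \right)} = 5 \left(\frac{7}{12} - - \frac{3}{2}\right) - 116 = 5 \left(7 \cdot \frac{1}{12} + \frac{3}{2}\right) - 116 = 5 \left(\frac{7}{12} + \frac{3}{2}\right) - 116 = 5 \cdot \frac{25}{12} - 116 = \frac{125}{12} - 116 = - \frac{1267}{12}$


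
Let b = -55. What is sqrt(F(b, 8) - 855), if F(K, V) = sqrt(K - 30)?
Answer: sqrt(-855 + I*sqrt(85)) ≈ 0.1576 + 29.241*I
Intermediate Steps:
F(K, V) = sqrt(-30 + K)
sqrt(F(b, 8) - 855) = sqrt(sqrt(-30 - 55) - 855) = sqrt(sqrt(-85) - 855) = sqrt(I*sqrt(85) - 855) = sqrt(-855 + I*sqrt(85))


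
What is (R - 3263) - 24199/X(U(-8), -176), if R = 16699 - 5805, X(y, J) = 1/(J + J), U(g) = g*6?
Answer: 8525679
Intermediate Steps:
U(g) = 6*g
X(y, J) = 1/(2*J)
R = 10894
(R - 3263) - 24199/X(U(-8), -176) = (10894 - 3263) - 24199/((1/2)/(-176)) = 7631 - 24199/((1/2)*(-1/176)) = 7631 - 24199/(-1/352) = 7631 - 24199*(-352) = 7631 + 8518048 = 8525679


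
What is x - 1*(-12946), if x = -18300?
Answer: -5354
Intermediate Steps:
x - 1*(-12946) = -18300 - 1*(-12946) = -18300 + 12946 = -5354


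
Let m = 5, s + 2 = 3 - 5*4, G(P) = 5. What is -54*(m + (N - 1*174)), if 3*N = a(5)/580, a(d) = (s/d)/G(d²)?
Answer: 66163671/7250 ≈ 9126.0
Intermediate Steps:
s = -19 (s = -2 + (3 - 5*4) = -2 + (3 - 20) = -2 - 17 = -19)
a(d) = -19/(5*d) (a(d) = -19/d/5 = -19/d*(⅕) = -19/(5*d))
N = -19/43500 (N = (-19/5/5/580)/3 = (-19/5*⅕*(1/580))/3 = (-19/25*1/580)/3 = (⅓)*(-19/14500) = -19/43500 ≈ -0.00043678)
-54*(m + (N - 1*174)) = -54*(5 + (-19/43500 - 1*174)) = -54*(5 + (-19/43500 - 174)) = -54*(5 - 7569019/43500) = -54*(-7351519/43500) = 66163671/7250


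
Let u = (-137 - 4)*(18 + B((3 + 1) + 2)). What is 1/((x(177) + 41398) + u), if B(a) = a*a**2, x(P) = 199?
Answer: 1/8603 ≈ 0.00011624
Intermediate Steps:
B(a) = a**3
u = -32994 (u = (-137 - 4)*(18 + ((3 + 1) + 2)**3) = -141*(18 + (4 + 2)**3) = -141*(18 + 6**3) = -141*(18 + 216) = -141*234 = -32994)
1/((x(177) + 41398) + u) = 1/((199 + 41398) - 32994) = 1/(41597 - 32994) = 1/8603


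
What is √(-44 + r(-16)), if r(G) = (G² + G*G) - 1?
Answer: √467 ≈ 21.610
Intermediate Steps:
r(G) = -1 + 2*G² (r(G) = (G² + G²) - 1 = 2*G² - 1 = -1 + 2*G²)
√(-44 + r(-16)) = √(-44 + (-1 + 2*(-16)²)) = √(-44 + (-1 + 2*256)) = √(-44 + (-1 + 512)) = √(-44 + 511) = √467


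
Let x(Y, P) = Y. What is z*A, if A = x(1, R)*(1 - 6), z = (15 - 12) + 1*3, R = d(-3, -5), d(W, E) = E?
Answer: -30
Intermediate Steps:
R = -5
z = 6 (z = 3 + 3 = 6)
A = -5 (A = 1*(1 - 6) = 1*(-5) = -5)
z*A = 6*(-5) = -30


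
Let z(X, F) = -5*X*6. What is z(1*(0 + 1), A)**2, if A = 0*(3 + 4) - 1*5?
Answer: 900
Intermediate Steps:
A = -5 (A = 0*7 - 5 = 0 - 5 = -5)
z(X, F) = -30*X
z(1*(0 + 1), A)**2 = (-30*(0 + 1))**2 = (-30)**2 = 900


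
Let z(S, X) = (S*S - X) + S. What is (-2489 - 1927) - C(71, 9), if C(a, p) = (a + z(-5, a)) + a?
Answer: -4507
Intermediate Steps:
z(S, X) = S + S² - X (z(S, X) = (S² - X) + S = S + S² - X)
C(a, p) = 20 + a (C(a, p) = (a + (-5 + (-5)² - a)) + a = (a + (-5 + 25 - a)) + a = (a + (20 - a)) + a = 20 + a)
(-2489 - 1927) - C(71, 9) = (-2489 - 1927) - (20 + 71) = -4416 - 1*91 = -4416 - 91 = -4507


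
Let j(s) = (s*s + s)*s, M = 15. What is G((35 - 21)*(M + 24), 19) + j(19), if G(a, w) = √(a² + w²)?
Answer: 7220 + √298477 ≈ 7766.3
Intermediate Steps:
j(s) = s*(s + s²) (j(s) = (s² + s)*s = (s + s²)*s = s*(s + s²))
G((35 - 21)*(M + 24), 19) + j(19) = √(((35 - 21)*(15 + 24))² + 19²) + 19²*(1 + 19) = √((14*39)² + 361) + 361*20 = √(546² + 361) + 7220 = √(298116 + 361) + 7220 = √298477 + 7220 = 7220 + √298477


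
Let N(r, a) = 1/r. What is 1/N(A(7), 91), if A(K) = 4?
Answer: 4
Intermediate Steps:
1/N(A(7), 91) = 1/(1/4) = 4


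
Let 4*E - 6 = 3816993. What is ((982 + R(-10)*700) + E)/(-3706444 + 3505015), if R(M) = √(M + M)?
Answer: -3820927/805716 - 1400*I*√5/201429 ≈ -4.7423 - 0.015541*I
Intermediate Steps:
R(M) = √2*√M (R(M) = √(2*M) = √2*√M)
E = 3816999/4 (E = 3/2 + (¼)*3816993 = 3/2 + 3816993/4 = 3816999/4 ≈ 9.5425e+5)
((982 + R(-10)*700) + E)/(-3706444 + 3505015) = ((982 + (√2*√(-10))*700) + 3816999/4)/(-3706444 + 3505015) = ((982 + (√2*(I*√10))*700) + 3816999/4)/(-201429) = ((982 + (2*I*√5)*700) + 3816999/4)*(-1/201429) = ((982 + 1400*I*√5) + 3816999/4)*(-1/201429) = (3820927/4 + 1400*I*√5)*(-1/201429) = -3820927/805716 - 1400*I*√5/201429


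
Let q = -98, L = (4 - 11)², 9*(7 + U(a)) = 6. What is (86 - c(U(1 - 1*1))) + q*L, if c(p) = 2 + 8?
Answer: -4726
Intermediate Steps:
U(a) = -19/3 (U(a) = -7 + (⅑)*6 = -7 + ⅔ = -19/3)
c(p) = 10
L = 49 (L = (-7)² = 49)
(86 - c(U(1 - 1*1))) + q*L = (86 - 1*10) - 98*49 = (86 - 10) - 4802 = 76 - 4802 = -4726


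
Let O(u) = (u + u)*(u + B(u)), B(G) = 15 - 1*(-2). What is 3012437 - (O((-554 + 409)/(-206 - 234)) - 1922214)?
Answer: 19106924447/3872 ≈ 4.9346e+6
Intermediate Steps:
B(G) = 17 (B(G) = 15 + 2 = 17)
O(u) = 2*u*(17 + u) (O(u) = (u + u)*(u + 17) = (2*u)*(17 + u) = 2*u*(17 + u))
3012437 - (O((-554 + 409)/(-206 - 234)) - 1922214) = 3012437 - (2*((-554 + 409)/(-206 - 234))*(17 + (-554 + 409)/(-206 - 234)) - 1922214) = 3012437 - (2*(-145/(-440))*(17 - 145/(-440)) - 1922214) = 3012437 - (2*(-145*(-1/440))*(17 - 145*(-1/440)) - 1922214) = 3012437 - (2*(29/88)*(17 + 29/88) - 1922214) = 3012437 - (2*(29/88)*(1525/88) - 1922214) = 3012437 - (44225/3872 - 1922214) = 3012437 - 1*(-7442768383/3872) = 3012437 + 7442768383/3872 = 19106924447/3872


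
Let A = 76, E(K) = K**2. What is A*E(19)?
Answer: 27436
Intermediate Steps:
A*E(19) = 76*19**2 = 76*361 = 27436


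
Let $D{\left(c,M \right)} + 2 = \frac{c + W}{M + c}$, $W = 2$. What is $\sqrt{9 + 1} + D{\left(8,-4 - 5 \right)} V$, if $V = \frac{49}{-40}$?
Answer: $\frac{147}{10} + \sqrt{10} \approx 17.862$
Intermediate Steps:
$D{\left(c,M \right)} = -2 + \frac{2 + c}{M + c}$ ($D{\left(c,M \right)} = -2 + \frac{c + 2}{M + c} = -2 + \frac{2 + c}{M + c}$)
$V = - \frac{49}{40}$ ($V = 49 \left(- \frac{1}{40}\right) = - \frac{49}{40} \approx -1.225$)
$\sqrt{9 + 1} + D{\left(8,-4 - 5 \right)} V = \sqrt{9 + 1} + \frac{2 - 8 - 2 \left(-4 - 5\right)}{\left(-4 - 5\right) + 8} \left(- \frac{49}{40}\right) = \sqrt{10} + \frac{2 - 8 - 2 \left(-4 - 5\right)}{\left(-4 - 5\right) + 8} \left(- \frac{49}{40}\right) = \sqrt{10} + \frac{2 - 8 - -18}{-9 + 8} \left(- \frac{49}{40}\right) = \sqrt{10} + \frac{2 - 8 + 18}{-1} \left(- \frac{49}{40}\right) = \sqrt{10} + \left(-1\right) 12 \left(- \frac{49}{40}\right) = \sqrt{10} - - \frac{147}{10} = \sqrt{10} + \frac{147}{10} = \frac{147}{10} + \sqrt{10}$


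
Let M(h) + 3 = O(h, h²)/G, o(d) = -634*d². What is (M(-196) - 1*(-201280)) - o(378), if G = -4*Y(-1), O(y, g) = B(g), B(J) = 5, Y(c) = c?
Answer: 363158937/4 ≈ 9.0790e+7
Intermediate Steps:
O(y, g) = 5
G = 4 (G = -4*(-1) = 4)
M(h) = -7/4 (M(h) = -3 + 5/4 = -7/4)
(M(-196) - 1*(-201280)) - o(378) = (-7/4 - 1*(-201280)) - (-634)*378² = (-7/4 + 201280) - (-634)*142884 = 805113/4 - 1*(-90588456) = 805113/4 + 90588456 = 363158937/4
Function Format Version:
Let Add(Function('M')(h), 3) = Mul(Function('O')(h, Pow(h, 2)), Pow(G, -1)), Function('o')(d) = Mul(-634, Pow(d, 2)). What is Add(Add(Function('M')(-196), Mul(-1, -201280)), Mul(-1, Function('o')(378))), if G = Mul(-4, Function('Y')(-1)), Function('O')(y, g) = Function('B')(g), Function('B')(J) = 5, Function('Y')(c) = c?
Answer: Rational(363158937, 4) ≈ 9.0790e+7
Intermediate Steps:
Function('O')(y, g) = 5
G = 4 (G = Mul(-4, -1) = 4)
Function('M')(h) = Rational(-7, 4) (Function('M')(h) = Add(-3, Mul(5, Pow(4, -1))) = Add(-3, Mul(5, Rational(1, 4))) = Add(-3, Rational(5, 4)) = Rational(-7, 4))
Add(Add(Function('M')(-196), Mul(-1, -201280)), Mul(-1, Function('o')(378))) = Add(Add(Rational(-7, 4), Mul(-1, -201280)), Mul(-1, Mul(-634, Pow(378, 2)))) = Add(Add(Rational(-7, 4), 201280), Mul(-1, Mul(-634, 142884))) = Add(Rational(805113, 4), Mul(-1, -90588456)) = Add(Rational(805113, 4), 90588456) = Rational(363158937, 4)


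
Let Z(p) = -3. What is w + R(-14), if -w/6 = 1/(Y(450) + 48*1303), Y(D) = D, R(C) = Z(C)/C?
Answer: 31483/146986 ≈ 0.21419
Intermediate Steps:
R(C) = -3/C
w = -1/10499 (w = -6/(450 + 48*1303) = -6/(450 + 62544) = -6/62994 = -6*1/62994 = -1/10499 ≈ -9.5247e-5)
w + R(-14) = -1/10499 - 3/(-14) = -1/10499 - 3*(-1/14) = -1/10499 + 3/14 = 31483/146986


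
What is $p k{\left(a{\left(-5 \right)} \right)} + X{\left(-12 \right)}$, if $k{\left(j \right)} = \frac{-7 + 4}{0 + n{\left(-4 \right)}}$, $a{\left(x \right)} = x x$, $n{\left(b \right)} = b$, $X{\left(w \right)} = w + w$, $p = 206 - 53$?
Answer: $\frac{363}{4} \approx 90.75$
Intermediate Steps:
$p = 153$ ($p = 206 - 53 = 153$)
$X{\left(w \right)} = 2 w$
$a{\left(x \right)} = x^{2}$
$k{\left(j \right)} = \frac{3}{4}$ ($k{\left(j \right)} = \frac{-7 + 4}{0 - 4} = - \frac{3}{-4} = \left(-3\right) \left(- \frac{1}{4}\right) = \frac{3}{4}$)
$p k{\left(a{\left(-5 \right)} \right)} + X{\left(-12 \right)} = 153 \cdot \frac{3}{4} + 2 \left(-12\right) = \frac{459}{4} - 24 = \frac{363}{4}$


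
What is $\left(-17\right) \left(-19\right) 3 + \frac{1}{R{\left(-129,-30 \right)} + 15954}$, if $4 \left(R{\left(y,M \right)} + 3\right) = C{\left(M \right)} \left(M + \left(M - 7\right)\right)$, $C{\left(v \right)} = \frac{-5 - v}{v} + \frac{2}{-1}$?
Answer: $\frac{372060171}{383963} \approx 969.0$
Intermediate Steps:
$C{\left(v \right)} = -2 + \frac{-5 - v}{v}$ ($C{\left(v \right)} = \frac{-5 - v}{v} + 2 \left(-1\right) = \frac{-5 - v}{v} - 2 = -2 + \frac{-5 - v}{v}$)
$R{\left(y,M \right)} = -3 + \frac{\left(-7 + 2 M\right) \left(-3 - \frac{5}{M}\right)}{4}$ ($R{\left(y,M \right)} = -3 + \frac{\left(-3 - \frac{5}{M}\right) \left(M + \left(M - 7\right)\right)}{4} = -3 + \frac{\left(-3 - \frac{5}{M}\right) \left(M + \left(-7 + M\right)\right)}{4} = -3 + \frac{\left(-3 - \frac{5}{M}\right) \left(-7 + 2 M\right)}{4} = -3 + \frac{\left(-7 + 2 M\right) \left(-3 - \frac{5}{M}\right)}{4}$)
$\left(-17\right) \left(-19\right) 3 + \frac{1}{R{\left(-129,-30 \right)} + 15954} = \left(-17\right) \left(-19\right) 3 + \frac{1}{\frac{35 - -30 - 6 \left(-30\right)^{2}}{4 \left(-30\right)} + 15954} = 323 \cdot 3 + \frac{1}{\frac{1}{4} \left(- \frac{1}{30}\right) \left(35 + 30 - 5400\right) + 15954} = 969 + \frac{1}{\frac{1}{4} \left(- \frac{1}{30}\right) \left(35 + 30 - 5400\right) + 15954} = 969 + \frac{1}{\frac{1}{4} \left(- \frac{1}{30}\right) \left(-5335\right) + 15954} = 969 + \frac{1}{\frac{1067}{24} + 15954} = 969 + \frac{1}{\frac{383963}{24}} = 969 + \frac{24}{383963} = \frac{372060171}{383963}$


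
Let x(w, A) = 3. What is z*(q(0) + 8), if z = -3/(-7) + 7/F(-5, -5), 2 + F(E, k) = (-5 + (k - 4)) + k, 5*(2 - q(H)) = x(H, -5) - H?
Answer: 94/105 ≈ 0.89524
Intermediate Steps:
q(H) = 7/5 + H/5 (q(H) = 2 - (3 - H)/5 = 2 + (-⅗ + H/5) = 7/5 + H/5)
F(E, k) = -11 + 2*k (F(E, k) = -2 + ((-5 + (k - 4)) + k) = -2 + ((-5 + (-4 + k)) + k) = -2 + ((-9 + k) + k) = -2 + (-9 + 2*k) = -11 + 2*k)
z = 2/21 (z = -3/(-7) + 7/(-11 + 2*(-5)) = -3*(-⅐) + 7/(-11 - 10) = 3/7 + 7/(-21) = 3/7 + 7*(-1/21) = 3/7 - ⅓ = 2/21 ≈ 0.095238)
z*(q(0) + 8) = 2*((7/5 + (⅕)*0) + 8)/21 = 2*((7/5 + 0) + 8)/21 = 2*(7/5 + 8)/21 = (2/21)*(47/5) = 94/105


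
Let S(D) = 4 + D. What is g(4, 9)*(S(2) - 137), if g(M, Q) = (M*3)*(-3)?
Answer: 4716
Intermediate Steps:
g(M, Q) = -9*M (g(M, Q) = (3*M)*(-3) = -9*M)
g(4, 9)*(S(2) - 137) = (-9*4)*((4 + 2) - 137) = -36*(6 - 137) = -36*(-131) = 4716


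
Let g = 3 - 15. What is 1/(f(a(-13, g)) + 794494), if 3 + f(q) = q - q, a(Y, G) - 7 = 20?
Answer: 1/794491 ≈ 1.2587e-6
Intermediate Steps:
g = -12
a(Y, G) = 27 (a(Y, G) = 7 + 20 = 27)
f(q) = -3 (f(q) = -3 + (q - q) = -3 + 0 = -3)
1/(f(a(-13, g)) + 794494) = 1/(-3 + 794494) = 1/794491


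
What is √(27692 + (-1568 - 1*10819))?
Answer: √15305 ≈ 123.71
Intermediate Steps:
√(27692 + (-1568 - 1*10819)) = √(27692 + (-1568 - 10819)) = √(27692 - 12387) = √15305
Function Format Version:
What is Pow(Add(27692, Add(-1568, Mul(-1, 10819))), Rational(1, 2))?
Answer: Pow(15305, Rational(1, 2)) ≈ 123.71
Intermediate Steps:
Pow(Add(27692, Add(-1568, Mul(-1, 10819))), Rational(1, 2)) = Pow(Add(27692, Add(-1568, -10819)), Rational(1, 2)) = Pow(Add(27692, -12387), Rational(1, 2)) = Pow(15305, Rational(1, 2))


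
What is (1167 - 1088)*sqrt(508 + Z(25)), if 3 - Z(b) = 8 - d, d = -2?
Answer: 79*sqrt(501) ≈ 1768.3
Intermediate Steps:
Z(b) = -7 (Z(b) = 3 - (8 - 1*(-2)) = 3 - (8 + 2) = 3 - 1*10 = 3 - 10 = -7)
(1167 - 1088)*sqrt(508 + Z(25)) = (1167 - 1088)*sqrt(508 - 7) = 79*sqrt(501)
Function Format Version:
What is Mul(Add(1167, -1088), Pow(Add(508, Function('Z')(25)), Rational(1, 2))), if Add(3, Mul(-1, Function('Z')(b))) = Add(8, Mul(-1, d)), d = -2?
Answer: Mul(79, Pow(501, Rational(1, 2))) ≈ 1768.3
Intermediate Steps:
Function('Z')(b) = -7 (Function('Z')(b) = Add(3, Mul(-1, Add(8, Mul(-1, -2)))) = Add(3, Mul(-1, Add(8, 2))) = Add(3, Mul(-1, 10)) = Add(3, -10) = -7)
Mul(Add(1167, -1088), Pow(Add(508, Function('Z')(25)), Rational(1, 2))) = Mul(Add(1167, -1088), Pow(Add(508, -7), Rational(1, 2))) = Mul(79, Pow(501, Rational(1, 2)))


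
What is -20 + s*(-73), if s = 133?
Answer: -9729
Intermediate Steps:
-20 + s*(-73) = -20 + 133*(-73) = -20 - 9709 = -9729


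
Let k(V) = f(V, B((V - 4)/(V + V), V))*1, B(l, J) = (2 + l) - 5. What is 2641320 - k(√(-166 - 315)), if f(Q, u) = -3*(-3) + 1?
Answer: 2641310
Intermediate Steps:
B(l, J) = -3 + l
f(Q, u) = 10 (f(Q, u) = 9 + 1 = 10)
k(V) = 10 (k(V) = 10*1 = 10)
2641320 - k(√(-166 - 315)) = 2641320 - 1*10 = 2641320 - 10 = 2641310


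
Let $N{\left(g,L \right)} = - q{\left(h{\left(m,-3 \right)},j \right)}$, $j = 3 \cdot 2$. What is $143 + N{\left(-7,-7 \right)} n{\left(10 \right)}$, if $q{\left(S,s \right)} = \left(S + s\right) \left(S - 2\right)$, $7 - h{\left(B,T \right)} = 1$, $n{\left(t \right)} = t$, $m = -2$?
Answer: $-337$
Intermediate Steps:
$h{\left(B,T \right)} = 6$ ($h{\left(B,T \right)} = 7 - 1 = 6$)
$j = 6$
$q{\left(S,s \right)} = \left(-2 + S\right) \left(S + s\right)$ ($q{\left(S,s \right)} = \left(S + s\right) \left(-2 + S\right) = \left(-2 + S\right) \left(S + s\right)$)
$N{\left(g,L \right)} = -48$ ($N{\left(g,L \right)} = - (6^{2} - 12 - 12 + 6 \cdot 6) = - (36 - 12 - 12 + 36) = \left(-1\right) 48 = -48$)
$143 + N{\left(-7,-7 \right)} n{\left(10 \right)} = 143 - 480 = -337$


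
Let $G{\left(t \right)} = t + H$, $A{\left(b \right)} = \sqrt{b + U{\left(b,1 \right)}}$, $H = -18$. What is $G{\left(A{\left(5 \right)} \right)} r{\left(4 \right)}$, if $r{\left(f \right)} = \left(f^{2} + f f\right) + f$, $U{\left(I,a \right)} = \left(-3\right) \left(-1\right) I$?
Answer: $-648 + 72 \sqrt{5} \approx -487.0$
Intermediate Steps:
$U{\left(I,a \right)} = 3 I$
$A{\left(b \right)} = 2 \sqrt{b}$ ($A{\left(b \right)} = \sqrt{b + 3 b} = \sqrt{4 b} = 2 \sqrt{b}$)
$r{\left(f \right)} = f + 2 f^{2}$ ($r{\left(f \right)} = \left(f^{2} + f^{2}\right) + f = 2 f^{2} + f = f + 2 f^{2}$)
$G{\left(t \right)} = -18 + t$ ($G{\left(t \right)} = t - 18 = -18 + t$)
$G{\left(A{\left(5 \right)} \right)} r{\left(4 \right)} = \left(-18 + 2 \sqrt{5}\right) 4 \left(1 + 2 \cdot 4\right) = \left(-18 + 2 \sqrt{5}\right) 4 \left(1 + 8\right) = \left(-18 + 2 \sqrt{5}\right) 4 \cdot 9 = \left(-18 + 2 \sqrt{5}\right) 36 = -648 + 72 \sqrt{5}$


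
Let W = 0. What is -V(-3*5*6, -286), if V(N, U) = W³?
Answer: 0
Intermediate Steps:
V(N, U) = 0 (V(N, U) = 0³ = 0)
-V(-3*5*6, -286) = -1*0 = 0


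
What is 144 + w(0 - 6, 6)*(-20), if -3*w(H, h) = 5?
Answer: 532/3 ≈ 177.33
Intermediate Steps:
w(H, h) = -5/3 (w(H, h) = -1/3*5 = -5/3)
144 + w(0 - 6, 6)*(-20) = 144 - 5/3*(-20) = 144 + 100/3 = 532/3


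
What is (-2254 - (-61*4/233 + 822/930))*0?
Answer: 0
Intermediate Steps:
(-2254 - (-61*4/233 + 822/930))*0 = (-2254 - (-244*1/233 + 822*(1/930)))*0 = (-2254 - (-244/233 + 137/155))*0 = (-2254 - 1*(-5899/36115))*0 = (-2254 + 5899/36115)*0 = -81397311/36115*0 = 0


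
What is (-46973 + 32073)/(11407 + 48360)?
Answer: -14900/59767 ≈ -0.24930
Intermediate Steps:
(-46973 + 32073)/(11407 + 48360) = -14900/59767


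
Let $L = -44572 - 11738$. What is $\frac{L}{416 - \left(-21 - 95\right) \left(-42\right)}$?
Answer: $\frac{28155}{2228} \approx 12.637$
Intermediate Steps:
$L = -56310$ ($L = -44572 - 11738 = -56310$)
$\frac{L}{416 - \left(-21 - 95\right) \left(-42\right)} = - \frac{56310}{416 - \left(-21 - 95\right) \left(-42\right)} = - \frac{56310}{416 - \left(-116\right) \left(-42\right)} = - \frac{56310}{416 - 4872} = - \frac{56310}{-4456} = \left(-56310\right) \left(- \frac{1}{4456}\right) = \frac{28155}{2228}$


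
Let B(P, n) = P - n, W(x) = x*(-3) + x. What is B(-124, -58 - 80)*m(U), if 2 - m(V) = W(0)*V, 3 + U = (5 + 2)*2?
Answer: 28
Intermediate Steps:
W(x) = -2*x (W(x) = -3*x + x = -2*x)
U = 11 (U = -3 + (5 + 2)*2 = -3 + 7*2 = -3 + 14 = 11)
m(V) = 2 (m(V) = 2 - (-2*0)*V = 2 - 0*V = 2 - 1*0 = 2 + 0 = 2)
B(-124, -58 - 80)*m(U) = (-124 - (-58 - 80))*2 = (-124 - 1*(-138))*2 = (-124 + 138)*2 = 14*2 = 28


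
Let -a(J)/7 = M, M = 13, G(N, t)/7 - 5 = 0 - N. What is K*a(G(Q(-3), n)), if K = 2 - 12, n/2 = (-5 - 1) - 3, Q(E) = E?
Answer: 910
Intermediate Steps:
n = -18 (n = 2*((-5 - 1) - 3) = 2*(-6 - 3) = 2*(-9) = -18)
G(N, t) = 35 - 7*N (G(N, t) = 35 + 7*(0 - N) = 35 + 7*(-N) = 35 - 7*N)
a(J) = -91 (a(J) = -7*13 = -91)
K = -10
K*a(G(Q(-3), n)) = -10*(-91) = 910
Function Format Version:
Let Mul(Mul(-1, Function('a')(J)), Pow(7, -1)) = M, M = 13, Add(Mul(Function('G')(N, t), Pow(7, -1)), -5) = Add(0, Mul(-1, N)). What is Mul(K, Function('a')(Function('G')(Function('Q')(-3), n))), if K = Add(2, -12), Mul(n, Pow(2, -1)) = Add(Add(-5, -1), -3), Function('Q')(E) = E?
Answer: 910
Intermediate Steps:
n = -18 (n = Mul(2, Add(Add(-5, -1), -3)) = Mul(2, Add(-6, -3)) = Mul(2, -9) = -18)
Function('G')(N, t) = Add(35, Mul(-7, N)) (Function('G')(N, t) = Add(35, Mul(7, Add(0, Mul(-1, N)))) = Add(35, Mul(7, Mul(-1, N))) = Add(35, Mul(-7, N)))
Function('a')(J) = -91 (Function('a')(J) = Mul(-7, 13) = -91)
K = -10
Mul(K, Function('a')(Function('G')(Function('Q')(-3), n))) = Mul(-10, -91) = 910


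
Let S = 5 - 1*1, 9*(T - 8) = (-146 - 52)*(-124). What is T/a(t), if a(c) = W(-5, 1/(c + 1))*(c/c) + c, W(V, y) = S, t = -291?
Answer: -2736/287 ≈ -9.5331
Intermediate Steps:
T = 2736 (T = 8 + ((-146 - 52)*(-124))/9 = 8 + (-198*(-124))/9 = 8 + (1/9)*24552 = 8 + 2728 = 2736)
S = 4 (S = 5 - 1 = 4)
W(V, y) = 4
a(c) = 4 + c (a(c) = 4*(c/c) + c = 4*1 + c = 4 + c)
T/a(t) = 2736/(4 - 291) = 2736/(-287) = 2736*(-1/287) = -2736/287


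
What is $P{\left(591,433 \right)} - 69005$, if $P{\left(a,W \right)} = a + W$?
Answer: $-67981$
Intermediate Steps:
$P{\left(a,W \right)} = W + a$
$P{\left(591,433 \right)} - 69005 = \left(433 + 591\right) - 69005 = 1024 - 69005 = -67981$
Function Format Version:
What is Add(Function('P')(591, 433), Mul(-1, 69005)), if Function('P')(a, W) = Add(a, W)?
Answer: -67981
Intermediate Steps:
Function('P')(a, W) = Add(W, a)
Add(Function('P')(591, 433), Mul(-1, 69005)) = Add(Add(433, 591), Mul(-1, 69005)) = Add(1024, -69005) = -67981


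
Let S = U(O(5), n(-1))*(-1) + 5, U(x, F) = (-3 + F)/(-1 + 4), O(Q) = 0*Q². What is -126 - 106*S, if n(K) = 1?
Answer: -2180/3 ≈ -726.67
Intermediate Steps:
O(Q) = 0
U(x, F) = -1 + F/3 (U(x, F) = (-3 + F)/3 = (-3 + F)*(⅓) = -1 + F/3)
S = 17/3 (S = (-1 + (⅓)*1)*(-1) + 5 = (-1 + ⅓)*(-1) + 5 = -⅔*(-1) + 5 = ⅔ + 5 = 17/3 ≈ 5.6667)
-126 - 106*S = -126 - 106*17/3 = -126 - 1802/3 = -2180/3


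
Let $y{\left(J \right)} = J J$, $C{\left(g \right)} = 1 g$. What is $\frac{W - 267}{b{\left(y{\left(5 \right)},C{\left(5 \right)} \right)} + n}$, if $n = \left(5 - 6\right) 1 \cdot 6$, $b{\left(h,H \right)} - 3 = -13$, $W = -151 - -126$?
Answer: $\frac{73}{4} \approx 18.25$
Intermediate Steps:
$C{\left(g \right)} = g$
$y{\left(J \right)} = J^{2}$
$W = -25$ ($W = -151 + 126 = -25$)
$b{\left(h,H \right)} = -10$ ($b{\left(h,H \right)} = 3 - 13 = -10$)
$n = -6$ ($n = \left(5 - 6\right) 1 \cdot 6 = \left(-1\right) 1 \cdot 6 = \left(-1\right) 6 = -6$)
$\frac{W - 267}{b{\left(y{\left(5 \right)},C{\left(5 \right)} \right)} + n} = \frac{-25 - 267}{-10 - 6} = - \frac{292}{-16} = \left(-292\right) \left(- \frac{1}{16}\right) = \frac{73}{4}$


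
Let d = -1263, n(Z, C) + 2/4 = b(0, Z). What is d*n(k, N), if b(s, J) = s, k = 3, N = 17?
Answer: 1263/2 ≈ 631.50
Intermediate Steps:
n(Z, C) = -½ (n(Z, C) = -½ + 0 = -½)
d*n(k, N) = -1263*(-½) = 1263/2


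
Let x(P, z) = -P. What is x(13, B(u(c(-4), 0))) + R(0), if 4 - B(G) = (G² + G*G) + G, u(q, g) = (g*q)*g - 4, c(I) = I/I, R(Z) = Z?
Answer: -13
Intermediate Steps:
c(I) = 1
u(q, g) = -4 + q*g² (u(q, g) = q*g² - 4 = -4 + q*g²)
B(G) = 4 - G - 2*G² (B(G) = 4 - ((G² + G*G) + G) = 4 - ((G² + G²) + G) = 4 - (2*G² + G) = 4 - (G + 2*G²) = 4 + (-G - 2*G²) = 4 - G - 2*G²)
x(13, B(u(c(-4), 0))) + R(0) = -1*13 + 0 = -13 + 0 = -13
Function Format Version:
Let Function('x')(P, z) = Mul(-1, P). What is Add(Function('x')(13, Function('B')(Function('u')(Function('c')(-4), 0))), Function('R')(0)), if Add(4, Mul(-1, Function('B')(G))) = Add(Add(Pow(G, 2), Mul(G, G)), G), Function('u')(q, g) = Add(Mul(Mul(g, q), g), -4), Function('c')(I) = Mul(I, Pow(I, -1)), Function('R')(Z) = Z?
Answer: -13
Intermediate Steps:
Function('c')(I) = 1
Function('u')(q, g) = Add(-4, Mul(q, Pow(g, 2))) (Function('u')(q, g) = Add(Mul(q, Pow(g, 2)), -4) = Add(-4, Mul(q, Pow(g, 2))))
Function('B')(G) = Add(4, Mul(-1, G), Mul(-2, Pow(G, 2))) (Function('B')(G) = Add(4, Mul(-1, Add(Add(Pow(G, 2), Mul(G, G)), G))) = Add(4, Mul(-1, Add(Add(Pow(G, 2), Pow(G, 2)), G))) = Add(4, Mul(-1, Add(Mul(2, Pow(G, 2)), G))) = Add(4, Mul(-1, Add(G, Mul(2, Pow(G, 2))))) = Add(4, Add(Mul(-1, G), Mul(-2, Pow(G, 2)))) = Add(4, Mul(-1, G), Mul(-2, Pow(G, 2))))
Add(Function('x')(13, Function('B')(Function('u')(Function('c')(-4), 0))), Function('R')(0)) = Add(Mul(-1, 13), 0) = Add(-13, 0) = -13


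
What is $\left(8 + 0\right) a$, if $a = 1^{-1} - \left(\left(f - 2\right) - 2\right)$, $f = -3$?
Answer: $64$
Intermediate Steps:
$a = 8$ ($a = 1^{-1} - \left(\left(-3 - 2\right) - 2\right) = 1 - \left(-5 - 2\right) = 1 - -7 = 1 + 7 = 8$)
$\left(8 + 0\right) a = \left(8 + 0\right) 8 = 8 \cdot 8 = 64$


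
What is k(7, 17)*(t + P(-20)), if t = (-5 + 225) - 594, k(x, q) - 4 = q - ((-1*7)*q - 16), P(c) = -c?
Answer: -55224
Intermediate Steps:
k(x, q) = 20 + 8*q (k(x, q) = 4 + (q - ((-1*7)*q - 16)) = 4 + (q - (-7*q - 16)) = 4 + (q - (-16 - 7*q)) = 4 + (q + (16 + 7*q)) = 4 + (16 + 8*q) = 20 + 8*q)
t = -374 (t = 220 - 594 = -374)
k(7, 17)*(t + P(-20)) = (20 + 8*17)*(-374 - 1*(-20)) = (20 + 136)*(-374 + 20) = 156*(-354) = -55224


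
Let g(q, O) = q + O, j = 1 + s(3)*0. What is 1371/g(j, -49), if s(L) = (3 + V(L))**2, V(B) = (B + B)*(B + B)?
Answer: -457/16 ≈ -28.563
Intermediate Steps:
V(B) = 4*B**2 (V(B) = (2*B)*(2*B) = 4*B**2)
s(L) = (3 + 4*L**2)**2
j = 1 (j = 1 + (3 + 4*3**2)**2*0 = 1 + (3 + 4*9)**2*0 = 1 + (3 + 36)**2*0 = 1 + 39**2*0 = 1 + 1521*0 = 1 + 0 = 1)
g(q, O) = O + q
1371/g(j, -49) = 1371/(-49 + 1) = 1371/(-48) = 1371*(-1/48) = -457/16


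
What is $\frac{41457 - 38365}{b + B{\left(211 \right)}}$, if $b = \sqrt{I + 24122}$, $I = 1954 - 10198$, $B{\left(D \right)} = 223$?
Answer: $\frac{689516}{33851} - \frac{3092 \sqrt{15878}}{33851} \approx 8.8594$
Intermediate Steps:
$I = -8244$
$b = \sqrt{15878}$ ($b = \sqrt{-8244 + 24122} = \sqrt{15878} \approx 126.01$)
$\frac{41457 - 38365}{b + B{\left(211 \right)}} = \frac{41457 - 38365}{\sqrt{15878} + 223} = \frac{3092}{223 + \sqrt{15878}}$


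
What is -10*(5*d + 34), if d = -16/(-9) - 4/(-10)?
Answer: -4040/9 ≈ -448.89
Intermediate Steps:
d = 98/45 (d = -16*(-⅑) - 4*(-⅒) = 16/9 + ⅖ = 98/45 ≈ 2.1778)
-10*(5*d + 34) = -10*(5*(98/45) + 34) = -10*(98/9 + 34) = -10*404/9 = -4040/9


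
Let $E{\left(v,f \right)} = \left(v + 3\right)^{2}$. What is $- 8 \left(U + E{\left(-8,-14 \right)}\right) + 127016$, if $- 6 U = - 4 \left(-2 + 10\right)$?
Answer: $\frac{380320}{3} \approx 1.2677 \cdot 10^{5}$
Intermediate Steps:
$E{\left(v,f \right)} = \left(3 + v\right)^{2}$
$U = \frac{16}{3}$ ($U = - \frac{\left(-4\right) \left(-2 + 10\right)}{6} = - \frac{\left(-4\right) 8}{6} = \left(- \frac{1}{6}\right) \left(-32\right) = \frac{16}{3} \approx 5.3333$)
$- 8 \left(U + E{\left(-8,-14 \right)}\right) + 127016 = - 8 \left(\frac{16}{3} + \left(3 - 8\right)^{2}\right) + 127016 = - 8 \left(\frac{16}{3} + \left(-5\right)^{2}\right) + 127016 = - 8 \left(\frac{16}{3} + 25\right) + 127016 = \left(-8\right) \frac{91}{3} + 127016 = - \frac{728}{3} + 127016 = \frac{380320}{3}$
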